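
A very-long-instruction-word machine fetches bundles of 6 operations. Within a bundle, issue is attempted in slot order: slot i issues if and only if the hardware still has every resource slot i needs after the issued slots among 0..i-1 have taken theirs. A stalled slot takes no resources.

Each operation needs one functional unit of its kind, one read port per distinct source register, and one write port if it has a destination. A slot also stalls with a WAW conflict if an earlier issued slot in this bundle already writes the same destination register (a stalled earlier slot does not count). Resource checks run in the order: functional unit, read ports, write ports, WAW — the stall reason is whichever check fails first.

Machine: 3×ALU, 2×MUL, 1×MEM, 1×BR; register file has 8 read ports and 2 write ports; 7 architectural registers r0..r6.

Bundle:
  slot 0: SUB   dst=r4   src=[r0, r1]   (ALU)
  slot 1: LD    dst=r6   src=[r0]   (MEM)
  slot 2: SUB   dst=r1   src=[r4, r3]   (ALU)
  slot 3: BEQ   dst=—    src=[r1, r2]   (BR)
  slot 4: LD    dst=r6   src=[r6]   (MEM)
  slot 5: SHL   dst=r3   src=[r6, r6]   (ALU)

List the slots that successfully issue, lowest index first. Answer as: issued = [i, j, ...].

issued = [0, 1, 3]

(0) want 1×ALU +2rd +1wr — yes → AL2|MU2|ME1|BR1|rd6|wr1
(1) want 1×MEM +1rd +1wr — yes → AL2|MU2|ME0|BR1|rd5|wr0
(2) want 1×ALU +2rd +1wr — WR_PORT → AL2|MU2|ME0|BR1|rd5|wr0
(3) want 1×BR +2rd +0wr — yes → AL2|MU2|ME0|BR0|rd3|wr0
(4) want 1×MEM +1rd +1wr — FU → AL2|MU2|ME0|BR0|rd3|wr0
(5) want 1×ALU +1rd +1wr — WR_PORT → AL2|MU2|ME0|BR0|rd3|wr0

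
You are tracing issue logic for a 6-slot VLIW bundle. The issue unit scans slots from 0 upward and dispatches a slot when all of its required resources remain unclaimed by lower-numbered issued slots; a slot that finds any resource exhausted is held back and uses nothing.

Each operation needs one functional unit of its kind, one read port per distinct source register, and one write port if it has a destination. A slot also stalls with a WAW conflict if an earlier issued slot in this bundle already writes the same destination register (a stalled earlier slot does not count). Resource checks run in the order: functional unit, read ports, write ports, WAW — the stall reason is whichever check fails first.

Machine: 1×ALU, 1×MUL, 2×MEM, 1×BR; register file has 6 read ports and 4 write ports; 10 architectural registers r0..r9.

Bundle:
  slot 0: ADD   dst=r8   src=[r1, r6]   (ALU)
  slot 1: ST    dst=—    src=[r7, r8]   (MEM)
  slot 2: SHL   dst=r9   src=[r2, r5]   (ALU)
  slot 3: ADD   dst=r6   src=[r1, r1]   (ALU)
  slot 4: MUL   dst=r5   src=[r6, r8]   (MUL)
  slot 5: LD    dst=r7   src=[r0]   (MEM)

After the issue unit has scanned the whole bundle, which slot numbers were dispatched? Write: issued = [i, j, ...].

  0. ALU→r8 ⇒ go  {0A/1Mu/2Ld/1B | 4r 3w}
  1. MEM ⇒ go  {0A/1Mu/1Ld/1B | 2r 3w}
  2. ALU→r9 ⇒ no(FU)  {0A/1Mu/1Ld/1B | 2r 3w}
  3. ALU→r6 ⇒ no(FU)  {0A/1Mu/1Ld/1B | 2r 3w}
  4. MUL→r5 ⇒ go  {0A/0Mu/1Ld/1B | 0r 2w}
  5. MEM→r7 ⇒ no(RD_PORT)  {0A/0Mu/1Ld/1B | 0r 2w}

issued = [0, 1, 4]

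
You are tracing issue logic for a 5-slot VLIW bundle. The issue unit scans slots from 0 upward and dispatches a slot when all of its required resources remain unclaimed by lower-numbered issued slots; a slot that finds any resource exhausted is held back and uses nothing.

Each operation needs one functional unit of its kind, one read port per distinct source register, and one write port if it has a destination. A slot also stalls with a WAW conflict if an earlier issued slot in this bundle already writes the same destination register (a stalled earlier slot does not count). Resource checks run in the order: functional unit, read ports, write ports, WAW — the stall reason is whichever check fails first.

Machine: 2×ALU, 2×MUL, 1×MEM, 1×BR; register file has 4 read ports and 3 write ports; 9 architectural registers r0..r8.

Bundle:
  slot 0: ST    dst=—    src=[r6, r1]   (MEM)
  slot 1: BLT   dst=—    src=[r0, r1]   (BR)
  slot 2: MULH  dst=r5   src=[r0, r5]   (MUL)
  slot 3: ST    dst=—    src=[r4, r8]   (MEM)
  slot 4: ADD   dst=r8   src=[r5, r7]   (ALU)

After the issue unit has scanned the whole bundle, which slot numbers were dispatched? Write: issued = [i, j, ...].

issued = [0, 1]

(0) want 1×MEM +2rd +0wr — yes → AL2|MU2|ME0|BR1|rd2|wr3
(1) want 1×BR +2rd +0wr — yes → AL2|MU2|ME0|BR0|rd0|wr3
(2) want 1×MUL +2rd +1wr — RD_PORT → AL2|MU2|ME0|BR0|rd0|wr3
(3) want 1×MEM +2rd +0wr — FU → AL2|MU2|ME0|BR0|rd0|wr3
(4) want 1×ALU +2rd +1wr — RD_PORT → AL2|MU2|ME0|BR0|rd0|wr3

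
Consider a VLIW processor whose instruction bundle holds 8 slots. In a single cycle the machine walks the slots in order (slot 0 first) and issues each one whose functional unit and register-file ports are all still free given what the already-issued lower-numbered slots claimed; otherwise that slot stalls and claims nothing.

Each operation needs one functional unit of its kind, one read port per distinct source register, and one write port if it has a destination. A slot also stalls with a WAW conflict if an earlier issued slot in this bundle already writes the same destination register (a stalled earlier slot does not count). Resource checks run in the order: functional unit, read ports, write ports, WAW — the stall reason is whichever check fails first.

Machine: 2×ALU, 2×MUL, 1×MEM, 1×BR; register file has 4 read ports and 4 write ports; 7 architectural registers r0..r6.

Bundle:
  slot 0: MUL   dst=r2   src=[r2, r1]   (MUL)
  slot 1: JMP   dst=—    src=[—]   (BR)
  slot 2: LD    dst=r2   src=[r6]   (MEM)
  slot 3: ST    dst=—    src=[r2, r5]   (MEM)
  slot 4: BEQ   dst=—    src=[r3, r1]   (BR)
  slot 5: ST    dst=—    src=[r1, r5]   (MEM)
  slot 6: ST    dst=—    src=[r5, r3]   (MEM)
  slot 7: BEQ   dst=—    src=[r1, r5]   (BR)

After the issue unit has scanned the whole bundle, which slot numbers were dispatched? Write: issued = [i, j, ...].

issued = [0, 1, 3]

slot 0 (MUL): ISSUE — free A2,Mu1,Ld1,B1 rp2 wp3
slot 1 (BR): ISSUE — free A2,Mu1,Ld1,B0 rp2 wp3
slot 2 (MEM): stall WAW — free A2,Mu1,Ld1,B0 rp2 wp3
slot 3 (MEM): ISSUE — free A2,Mu1,Ld0,B0 rp0 wp3
slot 4 (BR): stall FU — free A2,Mu1,Ld0,B0 rp0 wp3
slot 5 (MEM): stall FU — free A2,Mu1,Ld0,B0 rp0 wp3
slot 6 (MEM): stall FU — free A2,Mu1,Ld0,B0 rp0 wp3
slot 7 (BR): stall FU — free A2,Mu1,Ld0,B0 rp0 wp3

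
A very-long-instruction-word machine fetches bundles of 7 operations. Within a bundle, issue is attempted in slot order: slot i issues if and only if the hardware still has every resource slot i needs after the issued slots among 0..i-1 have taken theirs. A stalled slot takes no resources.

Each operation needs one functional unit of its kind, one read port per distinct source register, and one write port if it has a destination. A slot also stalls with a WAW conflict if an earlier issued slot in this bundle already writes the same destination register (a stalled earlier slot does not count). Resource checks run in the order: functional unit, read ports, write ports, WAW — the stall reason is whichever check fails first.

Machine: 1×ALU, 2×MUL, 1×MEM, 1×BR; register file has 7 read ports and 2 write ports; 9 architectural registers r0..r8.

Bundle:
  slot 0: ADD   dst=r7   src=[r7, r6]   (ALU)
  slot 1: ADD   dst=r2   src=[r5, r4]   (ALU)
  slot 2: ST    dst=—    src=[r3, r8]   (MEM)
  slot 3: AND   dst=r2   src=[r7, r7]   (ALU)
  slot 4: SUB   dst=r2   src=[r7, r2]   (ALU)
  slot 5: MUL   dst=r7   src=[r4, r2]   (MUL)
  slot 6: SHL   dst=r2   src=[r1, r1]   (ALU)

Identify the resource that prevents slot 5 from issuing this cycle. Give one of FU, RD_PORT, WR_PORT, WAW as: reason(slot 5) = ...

#0 ALU src=r7,r6 dispatched  <A:0 Mu:2 Ld:1 B:1 rd:5 wr:1>
#1 ALU src=r5,r4 held:FU  <A:0 Mu:2 Ld:1 B:1 rd:5 wr:1>
#2 MEM src=r3,r8 dispatched  <A:0 Mu:2 Ld:0 B:1 rd:3 wr:1>
#3 ALU src=r7,r7 held:FU  <A:0 Mu:2 Ld:0 B:1 rd:3 wr:1>
#4 ALU src=r7,r2 held:FU  <A:0 Mu:2 Ld:0 B:1 rd:3 wr:1>
#5 MUL src=r4,r2 held:WAW  <A:0 Mu:2 Ld:0 B:1 rd:3 wr:1>
#6 ALU src=r1,r1 held:FU  <A:0 Mu:2 Ld:0 B:1 rd:3 wr:1>

reason(slot 5) = WAW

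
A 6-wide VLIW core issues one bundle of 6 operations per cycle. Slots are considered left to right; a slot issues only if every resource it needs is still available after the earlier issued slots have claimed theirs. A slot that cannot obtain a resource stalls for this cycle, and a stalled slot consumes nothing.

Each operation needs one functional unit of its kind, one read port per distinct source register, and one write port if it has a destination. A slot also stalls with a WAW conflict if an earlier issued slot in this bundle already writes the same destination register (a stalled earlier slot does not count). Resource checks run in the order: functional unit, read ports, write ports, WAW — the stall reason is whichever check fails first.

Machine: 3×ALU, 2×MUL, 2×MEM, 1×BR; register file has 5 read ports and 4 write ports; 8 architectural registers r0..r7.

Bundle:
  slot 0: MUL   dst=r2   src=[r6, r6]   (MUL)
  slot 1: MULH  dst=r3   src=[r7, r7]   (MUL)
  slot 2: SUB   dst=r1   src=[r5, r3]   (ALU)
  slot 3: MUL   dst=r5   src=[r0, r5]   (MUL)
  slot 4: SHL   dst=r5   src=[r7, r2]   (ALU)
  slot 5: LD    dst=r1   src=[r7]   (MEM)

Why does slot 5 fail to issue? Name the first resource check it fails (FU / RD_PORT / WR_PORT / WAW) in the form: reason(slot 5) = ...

reason(slot 5) = WAW

slot 0 (MUL): ISSUE — free A3,Mu1,Ld2,B1 rp4 wp3
slot 1 (MUL): ISSUE — free A3,Mu0,Ld2,B1 rp3 wp2
slot 2 (ALU): ISSUE — free A2,Mu0,Ld2,B1 rp1 wp1
slot 3 (MUL): stall FU — free A2,Mu0,Ld2,B1 rp1 wp1
slot 4 (ALU): stall RD_PORT — free A2,Mu0,Ld2,B1 rp1 wp1
slot 5 (MEM): stall WAW — free A2,Mu0,Ld2,B1 rp1 wp1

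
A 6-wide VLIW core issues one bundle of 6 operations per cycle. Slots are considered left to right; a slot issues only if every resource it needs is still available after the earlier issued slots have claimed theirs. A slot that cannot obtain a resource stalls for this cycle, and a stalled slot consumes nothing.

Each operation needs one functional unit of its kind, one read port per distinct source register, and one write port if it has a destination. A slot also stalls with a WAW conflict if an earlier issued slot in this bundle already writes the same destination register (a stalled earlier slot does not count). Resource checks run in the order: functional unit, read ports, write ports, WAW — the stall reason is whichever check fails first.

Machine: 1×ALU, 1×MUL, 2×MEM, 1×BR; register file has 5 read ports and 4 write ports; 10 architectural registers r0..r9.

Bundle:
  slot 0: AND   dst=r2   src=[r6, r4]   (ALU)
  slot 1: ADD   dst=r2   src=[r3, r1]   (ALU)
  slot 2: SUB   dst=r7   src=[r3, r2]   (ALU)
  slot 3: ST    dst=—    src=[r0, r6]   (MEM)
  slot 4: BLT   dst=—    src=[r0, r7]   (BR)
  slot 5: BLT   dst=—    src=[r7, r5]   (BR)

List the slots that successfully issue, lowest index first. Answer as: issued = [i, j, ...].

issued = [0, 3]

[0] ALU needs rd=2 wr=1: ok; after: ALU=0 MUL=1 MEM=2 BR=1, R=3, W=3
[1] ALU needs rd=2 wr=1: FU; after: ALU=0 MUL=1 MEM=2 BR=1, R=3, W=3
[2] ALU needs rd=2 wr=1: FU; after: ALU=0 MUL=1 MEM=2 BR=1, R=3, W=3
[3] MEM needs rd=2 wr=0: ok; after: ALU=0 MUL=1 MEM=1 BR=1, R=1, W=3
[4] BR needs rd=2 wr=0: RD_PORT; after: ALU=0 MUL=1 MEM=1 BR=1, R=1, W=3
[5] BR needs rd=2 wr=0: RD_PORT; after: ALU=0 MUL=1 MEM=1 BR=1, R=1, W=3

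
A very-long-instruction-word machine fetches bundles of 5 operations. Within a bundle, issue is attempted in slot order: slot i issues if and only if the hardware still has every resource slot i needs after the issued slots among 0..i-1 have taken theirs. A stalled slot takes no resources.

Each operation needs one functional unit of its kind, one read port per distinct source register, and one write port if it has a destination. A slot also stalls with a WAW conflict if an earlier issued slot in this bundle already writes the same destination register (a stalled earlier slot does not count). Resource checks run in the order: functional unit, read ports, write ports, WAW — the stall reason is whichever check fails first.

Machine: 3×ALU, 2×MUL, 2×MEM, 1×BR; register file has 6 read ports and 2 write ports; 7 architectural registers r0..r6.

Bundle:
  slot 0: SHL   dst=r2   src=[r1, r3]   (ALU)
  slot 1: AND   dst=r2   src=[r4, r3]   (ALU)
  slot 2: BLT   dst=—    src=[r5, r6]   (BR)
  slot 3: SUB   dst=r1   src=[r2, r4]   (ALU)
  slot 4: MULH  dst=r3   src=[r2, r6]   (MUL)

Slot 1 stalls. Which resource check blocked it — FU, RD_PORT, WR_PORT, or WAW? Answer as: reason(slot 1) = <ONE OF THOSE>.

(0) want 1×ALU +2rd +1wr — yes → AL2|MU2|ME2|BR1|rd4|wr1
(1) want 1×ALU +2rd +1wr — WAW → AL2|MU2|ME2|BR1|rd4|wr1
(2) want 1×BR +2rd +0wr — yes → AL2|MU2|ME2|BR0|rd2|wr1
(3) want 1×ALU +2rd +1wr — yes → AL1|MU2|ME2|BR0|rd0|wr0
(4) want 1×MUL +2rd +1wr — RD_PORT → AL1|MU2|ME2|BR0|rd0|wr0

reason(slot 1) = WAW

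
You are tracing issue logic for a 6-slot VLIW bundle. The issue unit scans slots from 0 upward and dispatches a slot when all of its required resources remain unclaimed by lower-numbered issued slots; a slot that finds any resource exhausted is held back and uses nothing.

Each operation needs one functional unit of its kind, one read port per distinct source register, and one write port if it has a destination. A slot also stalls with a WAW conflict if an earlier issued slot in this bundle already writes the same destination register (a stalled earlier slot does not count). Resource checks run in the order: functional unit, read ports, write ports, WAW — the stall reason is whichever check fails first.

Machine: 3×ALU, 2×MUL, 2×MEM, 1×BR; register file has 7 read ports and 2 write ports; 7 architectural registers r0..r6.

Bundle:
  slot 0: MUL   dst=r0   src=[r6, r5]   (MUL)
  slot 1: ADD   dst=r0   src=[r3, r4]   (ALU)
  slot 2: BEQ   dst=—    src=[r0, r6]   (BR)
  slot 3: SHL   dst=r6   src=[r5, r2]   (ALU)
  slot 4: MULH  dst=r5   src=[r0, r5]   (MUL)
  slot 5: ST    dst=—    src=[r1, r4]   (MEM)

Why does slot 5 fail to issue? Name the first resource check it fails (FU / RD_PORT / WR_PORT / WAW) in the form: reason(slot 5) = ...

reason(slot 5) = RD_PORT

slot 0 (MUL): ISSUE — free A3,Mu1,Ld2,B1 rp5 wp1
slot 1 (ALU): stall WAW — free A3,Mu1,Ld2,B1 rp5 wp1
slot 2 (BR): ISSUE — free A3,Mu1,Ld2,B0 rp3 wp1
slot 3 (ALU): ISSUE — free A2,Mu1,Ld2,B0 rp1 wp0
slot 4 (MUL): stall RD_PORT — free A2,Mu1,Ld2,B0 rp1 wp0
slot 5 (MEM): stall RD_PORT — free A2,Mu1,Ld2,B0 rp1 wp0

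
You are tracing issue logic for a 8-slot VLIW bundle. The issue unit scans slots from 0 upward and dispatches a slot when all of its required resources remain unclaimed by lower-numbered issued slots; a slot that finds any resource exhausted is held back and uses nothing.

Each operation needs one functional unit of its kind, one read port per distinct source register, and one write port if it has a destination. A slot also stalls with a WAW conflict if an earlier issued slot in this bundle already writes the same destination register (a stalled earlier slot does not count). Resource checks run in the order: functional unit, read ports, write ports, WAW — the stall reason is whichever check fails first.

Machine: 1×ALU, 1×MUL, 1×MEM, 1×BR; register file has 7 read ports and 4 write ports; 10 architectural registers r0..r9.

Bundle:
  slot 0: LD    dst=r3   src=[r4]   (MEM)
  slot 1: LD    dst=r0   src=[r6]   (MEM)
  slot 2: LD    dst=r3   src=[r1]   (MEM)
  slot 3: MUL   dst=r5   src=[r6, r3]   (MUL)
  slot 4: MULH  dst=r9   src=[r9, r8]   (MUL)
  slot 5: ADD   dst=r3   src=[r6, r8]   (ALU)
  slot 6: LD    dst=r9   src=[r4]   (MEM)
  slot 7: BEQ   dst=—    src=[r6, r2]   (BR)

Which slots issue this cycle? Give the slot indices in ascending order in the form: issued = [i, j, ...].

issued = [0, 3, 7]

slot 0 (MEM): ISSUE — free A1,Mu1,Ld0,B1 rp6 wp3
slot 1 (MEM): stall FU — free A1,Mu1,Ld0,B1 rp6 wp3
slot 2 (MEM): stall FU — free A1,Mu1,Ld0,B1 rp6 wp3
slot 3 (MUL): ISSUE — free A1,Mu0,Ld0,B1 rp4 wp2
slot 4 (MUL): stall FU — free A1,Mu0,Ld0,B1 rp4 wp2
slot 5 (ALU): stall WAW — free A1,Mu0,Ld0,B1 rp4 wp2
slot 6 (MEM): stall FU — free A1,Mu0,Ld0,B1 rp4 wp2
slot 7 (BR): ISSUE — free A1,Mu0,Ld0,B0 rp2 wp2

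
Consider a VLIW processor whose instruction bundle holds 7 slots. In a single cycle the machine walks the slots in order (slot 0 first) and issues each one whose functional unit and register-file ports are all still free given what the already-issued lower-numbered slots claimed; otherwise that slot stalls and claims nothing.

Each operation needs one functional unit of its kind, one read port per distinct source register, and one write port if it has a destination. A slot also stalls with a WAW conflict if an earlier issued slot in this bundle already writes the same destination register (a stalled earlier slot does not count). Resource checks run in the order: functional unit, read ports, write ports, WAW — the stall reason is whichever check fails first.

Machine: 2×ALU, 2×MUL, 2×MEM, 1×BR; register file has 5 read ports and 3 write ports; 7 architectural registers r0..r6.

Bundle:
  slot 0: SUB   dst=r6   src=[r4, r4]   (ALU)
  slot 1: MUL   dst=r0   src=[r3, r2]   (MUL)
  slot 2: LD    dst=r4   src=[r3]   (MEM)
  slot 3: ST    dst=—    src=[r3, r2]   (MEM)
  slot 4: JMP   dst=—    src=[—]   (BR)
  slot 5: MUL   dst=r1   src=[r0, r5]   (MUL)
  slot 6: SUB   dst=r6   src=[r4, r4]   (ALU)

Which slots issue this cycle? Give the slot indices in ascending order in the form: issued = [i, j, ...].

#0 ALU src=r4,r4 dispatched  <A:1 Mu:2 Ld:2 B:1 rd:4 wr:2>
#1 MUL src=r3,r2 dispatched  <A:1 Mu:1 Ld:2 B:1 rd:2 wr:1>
#2 MEM src=r3 dispatched  <A:1 Mu:1 Ld:1 B:1 rd:1 wr:0>
#3 MEM src=r3,r2 held:RD_PORT  <A:1 Mu:1 Ld:1 B:1 rd:1 wr:0>
#4 BR src=- dispatched  <A:1 Mu:1 Ld:1 B:0 rd:1 wr:0>
#5 MUL src=r0,r5 held:RD_PORT  <A:1 Mu:1 Ld:1 B:0 rd:1 wr:0>
#6 ALU src=r4,r4 held:WR_PORT  <A:1 Mu:1 Ld:1 B:0 rd:1 wr:0>

issued = [0, 1, 2, 4]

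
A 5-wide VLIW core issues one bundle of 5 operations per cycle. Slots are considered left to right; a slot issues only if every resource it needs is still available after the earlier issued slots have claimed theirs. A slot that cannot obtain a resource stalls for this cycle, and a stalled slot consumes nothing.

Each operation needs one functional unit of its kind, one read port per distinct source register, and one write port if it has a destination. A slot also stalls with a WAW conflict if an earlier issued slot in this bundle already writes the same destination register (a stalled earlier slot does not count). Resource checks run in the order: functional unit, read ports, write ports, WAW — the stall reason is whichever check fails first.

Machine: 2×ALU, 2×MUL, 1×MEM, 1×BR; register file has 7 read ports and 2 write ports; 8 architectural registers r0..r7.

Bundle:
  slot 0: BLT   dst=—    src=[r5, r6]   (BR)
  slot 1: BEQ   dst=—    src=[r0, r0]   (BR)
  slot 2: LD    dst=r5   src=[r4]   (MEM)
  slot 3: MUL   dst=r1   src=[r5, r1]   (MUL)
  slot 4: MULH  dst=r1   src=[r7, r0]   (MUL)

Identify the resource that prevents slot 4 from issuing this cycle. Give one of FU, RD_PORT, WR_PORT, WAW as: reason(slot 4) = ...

reason(slot 4) = WR_PORT

[0] BR needs rd=2 wr=0: ok; after: ALU=2 MUL=2 MEM=1 BR=0, R=5, W=2
[1] BR needs rd=1 wr=0: FU; after: ALU=2 MUL=2 MEM=1 BR=0, R=5, W=2
[2] MEM needs rd=1 wr=1: ok; after: ALU=2 MUL=2 MEM=0 BR=0, R=4, W=1
[3] MUL needs rd=2 wr=1: ok; after: ALU=2 MUL=1 MEM=0 BR=0, R=2, W=0
[4] MUL needs rd=2 wr=1: WR_PORT; after: ALU=2 MUL=1 MEM=0 BR=0, R=2, W=0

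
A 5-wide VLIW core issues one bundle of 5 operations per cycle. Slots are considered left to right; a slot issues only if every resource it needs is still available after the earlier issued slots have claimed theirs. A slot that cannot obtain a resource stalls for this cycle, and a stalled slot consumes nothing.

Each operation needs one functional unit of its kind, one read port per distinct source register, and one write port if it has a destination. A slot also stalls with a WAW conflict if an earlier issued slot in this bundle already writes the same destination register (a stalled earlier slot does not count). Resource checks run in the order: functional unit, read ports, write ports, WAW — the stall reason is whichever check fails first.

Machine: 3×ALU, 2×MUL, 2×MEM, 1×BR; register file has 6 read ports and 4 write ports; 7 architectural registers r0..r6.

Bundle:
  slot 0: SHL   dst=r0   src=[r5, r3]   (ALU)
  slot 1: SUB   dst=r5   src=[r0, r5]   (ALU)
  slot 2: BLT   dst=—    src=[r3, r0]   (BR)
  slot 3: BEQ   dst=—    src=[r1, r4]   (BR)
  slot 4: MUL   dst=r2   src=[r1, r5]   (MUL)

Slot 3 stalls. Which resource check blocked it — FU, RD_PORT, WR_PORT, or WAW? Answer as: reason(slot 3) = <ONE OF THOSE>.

(0) want 1×ALU +2rd +1wr — yes → AL2|MU2|ME2|BR1|rd4|wr3
(1) want 1×ALU +2rd +1wr — yes → AL1|MU2|ME2|BR1|rd2|wr2
(2) want 1×BR +2rd +0wr — yes → AL1|MU2|ME2|BR0|rd0|wr2
(3) want 1×BR +2rd +0wr — FU → AL1|MU2|ME2|BR0|rd0|wr2
(4) want 1×MUL +2rd +1wr — RD_PORT → AL1|MU2|ME2|BR0|rd0|wr2

reason(slot 3) = FU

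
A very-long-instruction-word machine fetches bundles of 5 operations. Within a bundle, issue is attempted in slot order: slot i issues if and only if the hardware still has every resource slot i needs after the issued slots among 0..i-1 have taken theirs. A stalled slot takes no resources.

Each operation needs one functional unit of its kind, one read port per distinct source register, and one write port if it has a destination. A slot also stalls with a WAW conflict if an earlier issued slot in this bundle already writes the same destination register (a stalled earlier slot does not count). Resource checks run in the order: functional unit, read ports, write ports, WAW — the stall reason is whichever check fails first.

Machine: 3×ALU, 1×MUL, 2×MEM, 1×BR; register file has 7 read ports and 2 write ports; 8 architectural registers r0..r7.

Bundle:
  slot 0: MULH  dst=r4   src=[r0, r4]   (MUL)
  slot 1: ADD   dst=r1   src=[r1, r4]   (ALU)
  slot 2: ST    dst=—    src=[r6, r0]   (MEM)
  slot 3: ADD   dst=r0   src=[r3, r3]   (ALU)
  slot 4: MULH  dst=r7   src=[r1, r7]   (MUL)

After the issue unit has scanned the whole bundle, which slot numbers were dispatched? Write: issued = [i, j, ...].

[0] MUL needs rd=2 wr=1: ok; after: ALU=3 MUL=0 MEM=2 BR=1, R=5, W=1
[1] ALU needs rd=2 wr=1: ok; after: ALU=2 MUL=0 MEM=2 BR=1, R=3, W=0
[2] MEM needs rd=2 wr=0: ok; after: ALU=2 MUL=0 MEM=1 BR=1, R=1, W=0
[3] ALU needs rd=1 wr=1: WR_PORT; after: ALU=2 MUL=0 MEM=1 BR=1, R=1, W=0
[4] MUL needs rd=2 wr=1: FU; after: ALU=2 MUL=0 MEM=1 BR=1, R=1, W=0

issued = [0, 1, 2]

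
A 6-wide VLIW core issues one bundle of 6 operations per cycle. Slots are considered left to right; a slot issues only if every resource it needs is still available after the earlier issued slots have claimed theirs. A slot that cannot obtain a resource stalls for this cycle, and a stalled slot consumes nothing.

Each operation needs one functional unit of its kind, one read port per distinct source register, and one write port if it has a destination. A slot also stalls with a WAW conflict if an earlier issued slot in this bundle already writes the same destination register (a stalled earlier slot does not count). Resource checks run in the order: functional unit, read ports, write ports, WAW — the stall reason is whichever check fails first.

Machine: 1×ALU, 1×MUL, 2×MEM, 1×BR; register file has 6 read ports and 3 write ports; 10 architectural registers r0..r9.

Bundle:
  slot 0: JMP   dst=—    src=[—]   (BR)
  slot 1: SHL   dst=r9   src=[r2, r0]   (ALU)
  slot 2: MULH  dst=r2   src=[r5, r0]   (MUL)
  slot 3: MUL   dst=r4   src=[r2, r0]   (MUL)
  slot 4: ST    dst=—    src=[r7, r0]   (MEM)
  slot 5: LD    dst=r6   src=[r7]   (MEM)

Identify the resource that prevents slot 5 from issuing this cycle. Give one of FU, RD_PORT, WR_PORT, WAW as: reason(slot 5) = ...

slot 0 (BR): ISSUE — free A1,Mu1,Ld2,B0 rp6 wp3
slot 1 (ALU): ISSUE — free A0,Mu1,Ld2,B0 rp4 wp2
slot 2 (MUL): ISSUE — free A0,Mu0,Ld2,B0 rp2 wp1
slot 3 (MUL): stall FU — free A0,Mu0,Ld2,B0 rp2 wp1
slot 4 (MEM): ISSUE — free A0,Mu0,Ld1,B0 rp0 wp1
slot 5 (MEM): stall RD_PORT — free A0,Mu0,Ld1,B0 rp0 wp1

reason(slot 5) = RD_PORT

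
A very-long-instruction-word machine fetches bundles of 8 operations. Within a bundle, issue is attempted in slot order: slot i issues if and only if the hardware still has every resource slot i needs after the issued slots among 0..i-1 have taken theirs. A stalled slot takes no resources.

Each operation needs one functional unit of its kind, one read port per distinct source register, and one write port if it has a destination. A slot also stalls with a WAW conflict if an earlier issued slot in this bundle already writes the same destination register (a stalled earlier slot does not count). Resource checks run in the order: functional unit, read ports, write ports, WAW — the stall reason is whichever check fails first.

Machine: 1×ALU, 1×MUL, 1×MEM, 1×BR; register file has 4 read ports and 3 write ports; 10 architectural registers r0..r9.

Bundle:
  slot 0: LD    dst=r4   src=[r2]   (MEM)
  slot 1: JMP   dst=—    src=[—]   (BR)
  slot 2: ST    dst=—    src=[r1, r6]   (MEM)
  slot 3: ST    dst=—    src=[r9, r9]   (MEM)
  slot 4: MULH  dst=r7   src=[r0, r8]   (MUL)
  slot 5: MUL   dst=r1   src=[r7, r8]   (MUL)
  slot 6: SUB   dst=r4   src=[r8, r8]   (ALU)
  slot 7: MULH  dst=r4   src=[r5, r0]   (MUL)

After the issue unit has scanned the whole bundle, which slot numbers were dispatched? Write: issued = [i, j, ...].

slot 0 (MEM): ISSUE — free A1,Mu1,Ld0,B1 rp3 wp2
slot 1 (BR): ISSUE — free A1,Mu1,Ld0,B0 rp3 wp2
slot 2 (MEM): stall FU — free A1,Mu1,Ld0,B0 rp3 wp2
slot 3 (MEM): stall FU — free A1,Mu1,Ld0,B0 rp3 wp2
slot 4 (MUL): ISSUE — free A1,Mu0,Ld0,B0 rp1 wp1
slot 5 (MUL): stall FU — free A1,Mu0,Ld0,B0 rp1 wp1
slot 6 (ALU): stall WAW — free A1,Mu0,Ld0,B0 rp1 wp1
slot 7 (MUL): stall FU — free A1,Mu0,Ld0,B0 rp1 wp1

issued = [0, 1, 4]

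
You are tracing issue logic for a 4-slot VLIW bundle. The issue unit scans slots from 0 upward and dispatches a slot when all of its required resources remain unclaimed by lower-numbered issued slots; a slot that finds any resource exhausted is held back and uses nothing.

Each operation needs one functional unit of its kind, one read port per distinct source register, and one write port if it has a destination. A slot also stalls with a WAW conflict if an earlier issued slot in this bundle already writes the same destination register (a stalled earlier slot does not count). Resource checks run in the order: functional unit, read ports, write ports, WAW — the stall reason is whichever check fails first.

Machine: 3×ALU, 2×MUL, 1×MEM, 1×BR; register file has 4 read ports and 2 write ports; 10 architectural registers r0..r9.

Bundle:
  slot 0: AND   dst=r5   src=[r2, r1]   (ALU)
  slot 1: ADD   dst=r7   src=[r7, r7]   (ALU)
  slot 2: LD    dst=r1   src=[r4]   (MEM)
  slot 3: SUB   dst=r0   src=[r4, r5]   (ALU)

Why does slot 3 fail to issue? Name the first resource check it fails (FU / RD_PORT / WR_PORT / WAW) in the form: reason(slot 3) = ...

reason(slot 3) = RD_PORT

  0. ALU→r5 ⇒ go  {2A/2Mu/1Ld/1B | 2r 1w}
  1. ALU→r7 ⇒ go  {1A/2Mu/1Ld/1B | 1r 0w}
  2. MEM→r1 ⇒ no(WR_PORT)  {1A/2Mu/1Ld/1B | 1r 0w}
  3. ALU→r0 ⇒ no(RD_PORT)  {1A/2Mu/1Ld/1B | 1r 0w}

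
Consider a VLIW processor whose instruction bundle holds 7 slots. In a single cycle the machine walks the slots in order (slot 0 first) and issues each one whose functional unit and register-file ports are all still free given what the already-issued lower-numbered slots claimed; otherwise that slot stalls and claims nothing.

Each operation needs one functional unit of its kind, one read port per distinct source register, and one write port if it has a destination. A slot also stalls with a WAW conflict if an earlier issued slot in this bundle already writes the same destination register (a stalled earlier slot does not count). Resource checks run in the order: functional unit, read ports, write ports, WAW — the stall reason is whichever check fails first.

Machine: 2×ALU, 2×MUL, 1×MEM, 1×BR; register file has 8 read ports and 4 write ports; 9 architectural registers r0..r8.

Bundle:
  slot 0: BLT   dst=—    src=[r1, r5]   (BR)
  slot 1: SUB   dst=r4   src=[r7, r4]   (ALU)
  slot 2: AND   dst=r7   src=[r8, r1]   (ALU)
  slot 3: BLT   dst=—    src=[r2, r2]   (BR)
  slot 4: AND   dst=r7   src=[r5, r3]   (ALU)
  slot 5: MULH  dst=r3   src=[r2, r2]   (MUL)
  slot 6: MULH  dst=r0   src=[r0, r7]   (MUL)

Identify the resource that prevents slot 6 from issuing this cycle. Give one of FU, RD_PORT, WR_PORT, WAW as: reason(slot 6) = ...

[0] BR needs rd=2 wr=0: ok; after: ALU=2 MUL=2 MEM=1 BR=0, R=6, W=4
[1] ALU needs rd=2 wr=1: ok; after: ALU=1 MUL=2 MEM=1 BR=0, R=4, W=3
[2] ALU needs rd=2 wr=1: ok; after: ALU=0 MUL=2 MEM=1 BR=0, R=2, W=2
[3] BR needs rd=1 wr=0: FU; after: ALU=0 MUL=2 MEM=1 BR=0, R=2, W=2
[4] ALU needs rd=2 wr=1: FU; after: ALU=0 MUL=2 MEM=1 BR=0, R=2, W=2
[5] MUL needs rd=1 wr=1: ok; after: ALU=0 MUL=1 MEM=1 BR=0, R=1, W=1
[6] MUL needs rd=2 wr=1: RD_PORT; after: ALU=0 MUL=1 MEM=1 BR=0, R=1, W=1

reason(slot 6) = RD_PORT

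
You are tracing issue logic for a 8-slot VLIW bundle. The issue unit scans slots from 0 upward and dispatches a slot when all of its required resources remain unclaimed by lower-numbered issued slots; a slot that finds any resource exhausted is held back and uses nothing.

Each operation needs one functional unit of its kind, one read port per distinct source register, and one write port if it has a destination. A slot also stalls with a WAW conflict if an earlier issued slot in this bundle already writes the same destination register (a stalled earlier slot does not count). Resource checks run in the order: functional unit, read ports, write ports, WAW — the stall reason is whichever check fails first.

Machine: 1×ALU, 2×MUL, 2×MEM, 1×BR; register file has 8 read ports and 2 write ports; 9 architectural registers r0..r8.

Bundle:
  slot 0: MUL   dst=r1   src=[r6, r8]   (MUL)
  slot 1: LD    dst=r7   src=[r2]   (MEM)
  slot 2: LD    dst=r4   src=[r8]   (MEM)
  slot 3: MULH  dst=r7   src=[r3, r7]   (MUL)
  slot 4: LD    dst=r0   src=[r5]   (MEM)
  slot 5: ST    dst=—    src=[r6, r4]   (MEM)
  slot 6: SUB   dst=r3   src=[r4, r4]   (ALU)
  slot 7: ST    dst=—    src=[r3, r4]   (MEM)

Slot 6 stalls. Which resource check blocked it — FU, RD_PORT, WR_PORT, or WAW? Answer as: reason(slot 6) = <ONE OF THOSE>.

(0) want 1×MUL +2rd +1wr — yes → AL1|MU1|ME2|BR1|rd6|wr1
(1) want 1×MEM +1rd +1wr — yes → AL1|MU1|ME1|BR1|rd5|wr0
(2) want 1×MEM +1rd +1wr — WR_PORT → AL1|MU1|ME1|BR1|rd5|wr0
(3) want 1×MUL +2rd +1wr — WR_PORT → AL1|MU1|ME1|BR1|rd5|wr0
(4) want 1×MEM +1rd +1wr — WR_PORT → AL1|MU1|ME1|BR1|rd5|wr0
(5) want 1×MEM +2rd +0wr — yes → AL1|MU1|ME0|BR1|rd3|wr0
(6) want 1×ALU +1rd +1wr — WR_PORT → AL1|MU1|ME0|BR1|rd3|wr0
(7) want 1×MEM +2rd +0wr — FU → AL1|MU1|ME0|BR1|rd3|wr0

reason(slot 6) = WR_PORT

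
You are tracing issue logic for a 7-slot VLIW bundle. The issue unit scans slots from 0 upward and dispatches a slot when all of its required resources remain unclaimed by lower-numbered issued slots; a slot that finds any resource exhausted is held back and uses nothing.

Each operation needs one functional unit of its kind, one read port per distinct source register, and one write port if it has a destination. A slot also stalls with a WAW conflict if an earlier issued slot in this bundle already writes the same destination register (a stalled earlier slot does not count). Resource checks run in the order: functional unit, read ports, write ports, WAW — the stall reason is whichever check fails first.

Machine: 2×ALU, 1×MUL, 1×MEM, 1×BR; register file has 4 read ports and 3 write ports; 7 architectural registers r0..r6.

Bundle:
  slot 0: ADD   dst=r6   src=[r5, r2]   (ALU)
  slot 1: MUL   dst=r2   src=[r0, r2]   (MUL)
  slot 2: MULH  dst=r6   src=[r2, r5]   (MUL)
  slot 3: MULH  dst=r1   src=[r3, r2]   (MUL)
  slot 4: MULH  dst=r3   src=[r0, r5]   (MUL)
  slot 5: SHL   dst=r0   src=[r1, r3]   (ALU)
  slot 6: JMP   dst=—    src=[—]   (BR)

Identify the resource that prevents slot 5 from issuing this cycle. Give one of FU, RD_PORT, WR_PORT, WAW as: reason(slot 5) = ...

reason(slot 5) = RD_PORT

slot 0 (ALU): ISSUE — free A1,Mu1,Ld1,B1 rp2 wp2
slot 1 (MUL): ISSUE — free A1,Mu0,Ld1,B1 rp0 wp1
slot 2 (MUL): stall FU — free A1,Mu0,Ld1,B1 rp0 wp1
slot 3 (MUL): stall FU — free A1,Mu0,Ld1,B1 rp0 wp1
slot 4 (MUL): stall FU — free A1,Mu0,Ld1,B1 rp0 wp1
slot 5 (ALU): stall RD_PORT — free A1,Mu0,Ld1,B1 rp0 wp1
slot 6 (BR): ISSUE — free A1,Mu0,Ld1,B0 rp0 wp1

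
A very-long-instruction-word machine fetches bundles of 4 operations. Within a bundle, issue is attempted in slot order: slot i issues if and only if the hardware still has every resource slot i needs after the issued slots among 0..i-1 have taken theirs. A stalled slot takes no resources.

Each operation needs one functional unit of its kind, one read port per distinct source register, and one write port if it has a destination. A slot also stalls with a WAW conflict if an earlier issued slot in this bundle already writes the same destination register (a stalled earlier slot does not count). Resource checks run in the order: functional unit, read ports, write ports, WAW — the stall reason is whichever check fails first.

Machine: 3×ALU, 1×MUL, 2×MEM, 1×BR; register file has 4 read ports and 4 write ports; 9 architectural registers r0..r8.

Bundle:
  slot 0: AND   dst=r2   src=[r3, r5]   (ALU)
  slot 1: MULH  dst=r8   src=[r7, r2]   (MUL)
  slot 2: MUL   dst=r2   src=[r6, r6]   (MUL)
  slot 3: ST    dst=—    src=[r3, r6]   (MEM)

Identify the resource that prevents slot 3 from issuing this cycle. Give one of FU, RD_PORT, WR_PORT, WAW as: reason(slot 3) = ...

  0. ALU→r2 ⇒ go  {2A/1Mu/2Ld/1B | 2r 3w}
  1. MUL→r8 ⇒ go  {2A/0Mu/2Ld/1B | 0r 2w}
  2. MUL→r2 ⇒ no(FU)  {2A/0Mu/2Ld/1B | 0r 2w}
  3. MEM ⇒ no(RD_PORT)  {2A/0Mu/2Ld/1B | 0r 2w}

reason(slot 3) = RD_PORT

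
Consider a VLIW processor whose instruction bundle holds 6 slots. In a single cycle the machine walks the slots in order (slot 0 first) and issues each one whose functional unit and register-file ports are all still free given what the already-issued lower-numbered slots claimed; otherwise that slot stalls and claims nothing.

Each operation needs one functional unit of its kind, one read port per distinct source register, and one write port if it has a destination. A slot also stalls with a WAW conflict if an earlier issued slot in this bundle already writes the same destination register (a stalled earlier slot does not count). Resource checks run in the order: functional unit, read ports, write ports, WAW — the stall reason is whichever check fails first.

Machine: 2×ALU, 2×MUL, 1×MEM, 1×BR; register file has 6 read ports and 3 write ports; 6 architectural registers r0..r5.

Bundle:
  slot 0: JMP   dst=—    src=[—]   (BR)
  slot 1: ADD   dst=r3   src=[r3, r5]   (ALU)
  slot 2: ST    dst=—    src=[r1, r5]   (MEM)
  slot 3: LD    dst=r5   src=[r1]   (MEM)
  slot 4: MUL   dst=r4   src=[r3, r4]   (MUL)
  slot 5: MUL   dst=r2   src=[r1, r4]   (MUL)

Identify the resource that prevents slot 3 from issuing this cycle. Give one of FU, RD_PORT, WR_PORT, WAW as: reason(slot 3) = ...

reason(slot 3) = FU

  0. BR ⇒ go  {2A/2Mu/1Ld/0B | 6r 3w}
  1. ALU→r3 ⇒ go  {1A/2Mu/1Ld/0B | 4r 2w}
  2. MEM ⇒ go  {1A/2Mu/0Ld/0B | 2r 2w}
  3. MEM→r5 ⇒ no(FU)  {1A/2Mu/0Ld/0B | 2r 2w}
  4. MUL→r4 ⇒ go  {1A/1Mu/0Ld/0B | 0r 1w}
  5. MUL→r2 ⇒ no(RD_PORT)  {1A/1Mu/0Ld/0B | 0r 1w}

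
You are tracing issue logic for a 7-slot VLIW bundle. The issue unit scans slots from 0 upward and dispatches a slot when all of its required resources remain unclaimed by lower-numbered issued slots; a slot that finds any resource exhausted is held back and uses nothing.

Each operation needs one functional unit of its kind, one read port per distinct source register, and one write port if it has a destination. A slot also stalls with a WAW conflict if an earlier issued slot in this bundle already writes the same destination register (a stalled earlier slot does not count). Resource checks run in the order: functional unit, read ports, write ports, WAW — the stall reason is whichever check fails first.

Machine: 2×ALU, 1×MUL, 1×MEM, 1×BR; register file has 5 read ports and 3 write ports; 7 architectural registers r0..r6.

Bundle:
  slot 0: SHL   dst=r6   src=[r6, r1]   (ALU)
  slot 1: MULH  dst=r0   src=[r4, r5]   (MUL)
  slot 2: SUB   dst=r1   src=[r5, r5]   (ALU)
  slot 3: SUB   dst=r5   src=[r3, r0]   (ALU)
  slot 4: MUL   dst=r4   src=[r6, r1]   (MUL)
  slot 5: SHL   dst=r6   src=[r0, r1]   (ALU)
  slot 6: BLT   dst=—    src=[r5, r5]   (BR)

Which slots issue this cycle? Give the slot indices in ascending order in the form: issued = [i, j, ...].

issued = [0, 1, 2]

  0. ALU→r6 ⇒ go  {1A/1Mu/1Ld/1B | 3r 2w}
  1. MUL→r0 ⇒ go  {1A/0Mu/1Ld/1B | 1r 1w}
  2. ALU→r1 ⇒ go  {0A/0Mu/1Ld/1B | 0r 0w}
  3. ALU→r5 ⇒ no(FU)  {0A/0Mu/1Ld/1B | 0r 0w}
  4. MUL→r4 ⇒ no(FU)  {0A/0Mu/1Ld/1B | 0r 0w}
  5. ALU→r6 ⇒ no(FU)  {0A/0Mu/1Ld/1B | 0r 0w}
  6. BR ⇒ no(RD_PORT)  {0A/0Mu/1Ld/1B | 0r 0w}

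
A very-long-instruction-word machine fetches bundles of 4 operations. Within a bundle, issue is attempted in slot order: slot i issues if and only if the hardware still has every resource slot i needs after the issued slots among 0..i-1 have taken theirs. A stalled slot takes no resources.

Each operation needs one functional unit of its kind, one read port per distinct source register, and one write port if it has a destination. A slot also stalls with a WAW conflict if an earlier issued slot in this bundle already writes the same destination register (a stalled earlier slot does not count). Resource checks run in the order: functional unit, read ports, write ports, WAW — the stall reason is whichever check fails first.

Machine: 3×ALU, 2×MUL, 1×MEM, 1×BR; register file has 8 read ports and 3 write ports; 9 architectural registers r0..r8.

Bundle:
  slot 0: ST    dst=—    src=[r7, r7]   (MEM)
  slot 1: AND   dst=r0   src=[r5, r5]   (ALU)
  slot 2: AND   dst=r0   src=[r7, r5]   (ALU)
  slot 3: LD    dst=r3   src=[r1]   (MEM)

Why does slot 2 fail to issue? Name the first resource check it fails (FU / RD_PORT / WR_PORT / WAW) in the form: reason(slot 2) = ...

#0 MEM src=r7,r7 dispatched  <A:3 Mu:2 Ld:0 B:1 rd:7 wr:3>
#1 ALU src=r5,r5 dispatched  <A:2 Mu:2 Ld:0 B:1 rd:6 wr:2>
#2 ALU src=r7,r5 held:WAW  <A:2 Mu:2 Ld:0 B:1 rd:6 wr:2>
#3 MEM src=r1 held:FU  <A:2 Mu:2 Ld:0 B:1 rd:6 wr:2>

reason(slot 2) = WAW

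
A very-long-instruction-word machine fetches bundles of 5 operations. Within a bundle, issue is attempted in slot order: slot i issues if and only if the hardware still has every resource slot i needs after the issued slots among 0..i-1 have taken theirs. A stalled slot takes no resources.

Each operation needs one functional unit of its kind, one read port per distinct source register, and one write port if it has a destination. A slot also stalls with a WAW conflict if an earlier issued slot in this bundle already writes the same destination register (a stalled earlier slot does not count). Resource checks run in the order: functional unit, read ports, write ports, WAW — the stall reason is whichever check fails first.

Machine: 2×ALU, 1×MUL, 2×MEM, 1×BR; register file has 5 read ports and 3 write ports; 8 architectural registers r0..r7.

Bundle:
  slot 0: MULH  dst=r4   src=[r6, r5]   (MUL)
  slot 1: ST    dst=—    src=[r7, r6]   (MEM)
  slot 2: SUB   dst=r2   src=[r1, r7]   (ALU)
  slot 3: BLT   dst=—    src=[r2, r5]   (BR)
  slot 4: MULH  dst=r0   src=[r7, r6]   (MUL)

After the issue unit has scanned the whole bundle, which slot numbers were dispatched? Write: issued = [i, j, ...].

  0. MUL→r4 ⇒ go  {2A/0Mu/2Ld/1B | 3r 2w}
  1. MEM ⇒ go  {2A/0Mu/1Ld/1B | 1r 2w}
  2. ALU→r2 ⇒ no(RD_PORT)  {2A/0Mu/1Ld/1B | 1r 2w}
  3. BR ⇒ no(RD_PORT)  {2A/0Mu/1Ld/1B | 1r 2w}
  4. MUL→r0 ⇒ no(FU)  {2A/0Mu/1Ld/1B | 1r 2w}

issued = [0, 1]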